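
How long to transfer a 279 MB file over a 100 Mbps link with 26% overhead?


Effective throughput = 100 * (1 - 26/100) = 74 Mbps
File size in Mb = 279 * 8 = 2232 Mb
Time = 2232 / 74
Time = 30.1622 seconds


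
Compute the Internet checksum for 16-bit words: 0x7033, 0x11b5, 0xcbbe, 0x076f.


Sum all words (with carry folding):
+ 0x7033 = 0x7033
+ 0x11b5 = 0x81e8
+ 0xcbbe = 0x4da7
+ 0x076f = 0x5516
One's complement: ~0x5516
Checksum = 0xaae9


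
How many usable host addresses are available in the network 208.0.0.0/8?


Host bits = 32 - 8 = 24
Total addresses = 2^24 = 16777216
Usable = total - 2 (network and broadcast)
Usable hosts: 16777214


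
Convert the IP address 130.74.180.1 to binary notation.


130 = 10000010
74 = 01001010
180 = 10110100
1 = 00000001
Binary: 10000010.01001010.10110100.00000001


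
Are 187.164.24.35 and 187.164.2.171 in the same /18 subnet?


Mask: 255.255.192.0
187.164.24.35 AND mask = 187.164.0.0
187.164.2.171 AND mask = 187.164.0.0
Yes, same subnet (187.164.0.0)


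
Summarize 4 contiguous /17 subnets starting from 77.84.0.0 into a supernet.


Original prefix: /17
Number of subnets: 4 = 2^2
New prefix = 17 - 2 = 15
Supernet: 77.84.0.0/15


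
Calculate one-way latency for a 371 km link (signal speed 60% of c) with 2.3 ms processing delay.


Speed = 0.6 * 3e5 km/s = 180000 km/s
Propagation delay = 371 / 180000 = 0.0021 s = 2.0611 ms
Processing delay = 2.3 ms
Total one-way latency = 4.3611 ms


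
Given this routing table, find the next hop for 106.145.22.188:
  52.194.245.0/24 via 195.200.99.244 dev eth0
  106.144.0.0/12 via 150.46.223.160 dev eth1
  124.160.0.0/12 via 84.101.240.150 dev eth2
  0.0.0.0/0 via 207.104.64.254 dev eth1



Longest prefix match for 106.145.22.188:
  /24 52.194.245.0: no
  /12 106.144.0.0: MATCH
  /12 124.160.0.0: no
  /0 0.0.0.0: MATCH
Selected: next-hop 150.46.223.160 via eth1 (matched /12)


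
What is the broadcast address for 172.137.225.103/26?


Network: 172.137.225.64/26
Host bits = 6
Set all host bits to 1:
Broadcast: 172.137.225.127


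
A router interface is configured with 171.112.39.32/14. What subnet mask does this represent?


/14 means 14 network bits, 18 host bits
Binary: 11111111111111000000000000000000
Mask: 255.252.0.0


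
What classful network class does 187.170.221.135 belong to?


First octet: 187
Binary: 10111011
10xxxxxx -> Class B (128-191)
Class B, default mask 255.255.0.0 (/16)


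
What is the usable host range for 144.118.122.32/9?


Network: 144.0.0.0
Broadcast: 144.127.255.255
First usable = network + 1
Last usable = broadcast - 1
Range: 144.0.0.1 to 144.127.255.254


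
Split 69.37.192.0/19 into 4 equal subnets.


New prefix = 19 + 2 = 21
Each subnet has 2048 addresses
  69.37.192.0/21
  69.37.200.0/21
  69.37.208.0/21
  69.37.216.0/21
Subnets: 69.37.192.0/21, 69.37.200.0/21, 69.37.208.0/21, 69.37.216.0/21


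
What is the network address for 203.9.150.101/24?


IP:   11001011.00001001.10010110.01100101
Mask: 11111111.11111111.11111111.00000000
AND operation:
Net:  11001011.00001001.10010110.00000000
Network: 203.9.150.0/24


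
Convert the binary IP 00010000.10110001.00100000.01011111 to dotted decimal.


00010000 = 16
10110001 = 177
00100000 = 32
01011111 = 95
IP: 16.177.32.95


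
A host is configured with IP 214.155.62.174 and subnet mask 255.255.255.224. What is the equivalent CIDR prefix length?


Binary: 11111111.11111111.11111111.11100000
Count leading 1s
Prefix: /27


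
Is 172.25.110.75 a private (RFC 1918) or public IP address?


RFC 1918 private ranges:
  10.0.0.0/8 (10.0.0.0 - 10.255.255.255)
  172.16.0.0/12 (172.16.0.0 - 172.31.255.255)
  192.168.0.0/16 (192.168.0.0 - 192.168.255.255)
Private (in 172.16.0.0/12)


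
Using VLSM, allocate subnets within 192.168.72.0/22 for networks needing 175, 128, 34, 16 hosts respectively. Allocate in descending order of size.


175 hosts -> /24 (254 usable): 192.168.72.0/24
128 hosts -> /24 (254 usable): 192.168.73.0/24
34 hosts -> /26 (62 usable): 192.168.74.0/26
16 hosts -> /27 (30 usable): 192.168.74.64/27
Allocation: 192.168.72.0/24 (175 hosts, 254 usable); 192.168.73.0/24 (128 hosts, 254 usable); 192.168.74.0/26 (34 hosts, 62 usable); 192.168.74.64/27 (16 hosts, 30 usable)


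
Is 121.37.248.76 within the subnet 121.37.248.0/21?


Subnet network: 121.37.248.0
Test IP AND mask: 121.37.248.0
Yes, 121.37.248.76 is in 121.37.248.0/21


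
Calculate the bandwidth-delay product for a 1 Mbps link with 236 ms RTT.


BDP = bandwidth * RTT
= 1 Mbps * 236 ms
= 1 * 1e6 * 236 / 1000 bits
= 236000 bits
= 29500 bytes
= 28.8086 KB
BDP = 236000 bits (29500 bytes)


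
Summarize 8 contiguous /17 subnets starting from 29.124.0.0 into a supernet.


Original prefix: /17
Number of subnets: 8 = 2^3
New prefix = 17 - 3 = 14
Supernet: 29.124.0.0/14


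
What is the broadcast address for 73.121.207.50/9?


Network: 73.0.0.0/9
Host bits = 23
Set all host bits to 1:
Broadcast: 73.127.255.255


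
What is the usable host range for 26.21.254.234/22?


Network: 26.21.252.0
Broadcast: 26.21.255.255
First usable = network + 1
Last usable = broadcast - 1
Range: 26.21.252.1 to 26.21.255.254


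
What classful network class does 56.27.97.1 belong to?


First octet: 56
Binary: 00111000
0xxxxxxx -> Class A (1-126)
Class A, default mask 255.0.0.0 (/8)


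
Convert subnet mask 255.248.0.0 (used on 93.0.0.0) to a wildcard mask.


Subnet mask: 255.248.0.0
Wildcard = 255.255.255.255 - subnet mask
255 - 255 = 0
255 - 248 = 7
255 - 0 = 255
255 - 0 = 255
Wildcard: 0.7.255.255


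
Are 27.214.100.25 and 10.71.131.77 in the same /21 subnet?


Mask: 255.255.248.0
27.214.100.25 AND mask = 27.214.96.0
10.71.131.77 AND mask = 10.71.128.0
No, different subnets (27.214.96.0 vs 10.71.128.0)


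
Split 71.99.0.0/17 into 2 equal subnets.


New prefix = 17 + 1 = 18
Each subnet has 16384 addresses
  71.99.0.0/18
  71.99.64.0/18
Subnets: 71.99.0.0/18, 71.99.64.0/18


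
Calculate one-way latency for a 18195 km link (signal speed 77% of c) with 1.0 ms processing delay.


Speed = 0.77 * 3e5 km/s = 231000 km/s
Propagation delay = 18195 / 231000 = 0.0788 s = 78.7662 ms
Processing delay = 1.0 ms
Total one-way latency = 79.7662 ms


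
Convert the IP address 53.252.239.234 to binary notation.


53 = 00110101
252 = 11111100
239 = 11101111
234 = 11101010
Binary: 00110101.11111100.11101111.11101010


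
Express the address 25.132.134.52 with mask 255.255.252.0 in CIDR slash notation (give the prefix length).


Binary: 11111111.11111111.11111100.00000000
Count leading 1s
Prefix: /22


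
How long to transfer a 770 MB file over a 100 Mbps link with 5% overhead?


Effective throughput = 100 * (1 - 5/100) = 95 Mbps
File size in Mb = 770 * 8 = 6160 Mb
Time = 6160 / 95
Time = 64.8421 seconds


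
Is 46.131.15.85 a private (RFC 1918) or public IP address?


RFC 1918 private ranges:
  10.0.0.0/8 (10.0.0.0 - 10.255.255.255)
  172.16.0.0/12 (172.16.0.0 - 172.31.255.255)
  192.168.0.0/16 (192.168.0.0 - 192.168.255.255)
Public (not in any RFC 1918 range)


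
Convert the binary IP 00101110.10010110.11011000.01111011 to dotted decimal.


00101110 = 46
10010110 = 150
11011000 = 216
01111011 = 123
IP: 46.150.216.123


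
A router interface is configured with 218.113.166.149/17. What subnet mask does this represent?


/17 means 17 network bits, 15 host bits
Binary: 11111111111111111000000000000000
Mask: 255.255.128.0


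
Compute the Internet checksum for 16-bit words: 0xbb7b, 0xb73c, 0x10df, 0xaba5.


Sum all words (with carry folding):
+ 0xbb7b = 0xbb7b
+ 0xb73c = 0x72b8
+ 0x10df = 0x8397
+ 0xaba5 = 0x2f3d
One's complement: ~0x2f3d
Checksum = 0xd0c2


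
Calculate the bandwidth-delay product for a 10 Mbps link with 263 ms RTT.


BDP = bandwidth * RTT
= 10 Mbps * 263 ms
= 10 * 1e6 * 263 / 1000 bits
= 2630000 bits
= 328750 bytes
= 321.0449 KB
BDP = 2630000 bits (328750 bytes)


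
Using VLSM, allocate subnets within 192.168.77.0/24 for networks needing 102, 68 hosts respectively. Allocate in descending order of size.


102 hosts -> /25 (126 usable): 192.168.77.0/25
68 hosts -> /25 (126 usable): 192.168.77.128/25
Allocation: 192.168.77.0/25 (102 hosts, 126 usable); 192.168.77.128/25 (68 hosts, 126 usable)


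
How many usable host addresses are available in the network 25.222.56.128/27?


Host bits = 32 - 27 = 5
Total addresses = 2^5 = 32
Usable = total - 2 (network and broadcast)
Usable hosts: 30


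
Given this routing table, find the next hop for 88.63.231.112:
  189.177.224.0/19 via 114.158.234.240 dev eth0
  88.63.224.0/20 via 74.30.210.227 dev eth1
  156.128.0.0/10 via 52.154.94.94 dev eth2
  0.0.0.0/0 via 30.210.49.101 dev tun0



Longest prefix match for 88.63.231.112:
  /19 189.177.224.0: no
  /20 88.63.224.0: MATCH
  /10 156.128.0.0: no
  /0 0.0.0.0: MATCH
Selected: next-hop 74.30.210.227 via eth1 (matched /20)


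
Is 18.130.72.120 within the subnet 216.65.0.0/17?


Subnet network: 216.65.0.0
Test IP AND mask: 18.130.0.0
No, 18.130.72.120 is not in 216.65.0.0/17


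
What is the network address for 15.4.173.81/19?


IP:   00001111.00000100.10101101.01010001
Mask: 11111111.11111111.11100000.00000000
AND operation:
Net:  00001111.00000100.10100000.00000000
Network: 15.4.160.0/19


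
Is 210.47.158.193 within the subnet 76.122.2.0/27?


Subnet network: 76.122.2.0
Test IP AND mask: 210.47.158.192
No, 210.47.158.193 is not in 76.122.2.0/27


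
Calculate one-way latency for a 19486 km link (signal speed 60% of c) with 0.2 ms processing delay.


Speed = 0.6 * 3e5 km/s = 180000 km/s
Propagation delay = 19486 / 180000 = 0.1083 s = 108.2556 ms
Processing delay = 0.2 ms
Total one-way latency = 108.4556 ms


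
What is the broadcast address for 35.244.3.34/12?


Network: 35.240.0.0/12
Host bits = 20
Set all host bits to 1:
Broadcast: 35.255.255.255


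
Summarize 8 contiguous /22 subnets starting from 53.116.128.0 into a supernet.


Original prefix: /22
Number of subnets: 8 = 2^3
New prefix = 22 - 3 = 19
Supernet: 53.116.128.0/19


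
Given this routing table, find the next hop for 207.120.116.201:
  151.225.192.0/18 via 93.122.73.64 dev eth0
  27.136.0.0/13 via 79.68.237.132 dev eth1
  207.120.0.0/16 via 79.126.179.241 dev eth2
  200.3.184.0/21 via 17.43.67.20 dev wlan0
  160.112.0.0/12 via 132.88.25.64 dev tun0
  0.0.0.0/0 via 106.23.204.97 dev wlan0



Longest prefix match for 207.120.116.201:
  /18 151.225.192.0: no
  /13 27.136.0.0: no
  /16 207.120.0.0: MATCH
  /21 200.3.184.0: no
  /12 160.112.0.0: no
  /0 0.0.0.0: MATCH
Selected: next-hop 79.126.179.241 via eth2 (matched /16)


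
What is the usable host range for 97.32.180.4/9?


Network: 97.0.0.0
Broadcast: 97.127.255.255
First usable = network + 1
Last usable = broadcast - 1
Range: 97.0.0.1 to 97.127.255.254


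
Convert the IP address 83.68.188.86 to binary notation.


83 = 01010011
68 = 01000100
188 = 10111100
86 = 01010110
Binary: 01010011.01000100.10111100.01010110


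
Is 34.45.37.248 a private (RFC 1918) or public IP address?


RFC 1918 private ranges:
  10.0.0.0/8 (10.0.0.0 - 10.255.255.255)
  172.16.0.0/12 (172.16.0.0 - 172.31.255.255)
  192.168.0.0/16 (192.168.0.0 - 192.168.255.255)
Public (not in any RFC 1918 range)


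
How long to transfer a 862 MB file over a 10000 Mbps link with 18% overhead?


Effective throughput = 10000 * (1 - 18/100) = 8200 Mbps
File size in Mb = 862 * 8 = 6896 Mb
Time = 6896 / 8200
Time = 0.841 seconds


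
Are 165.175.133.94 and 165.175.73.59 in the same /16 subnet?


Mask: 255.255.0.0
165.175.133.94 AND mask = 165.175.0.0
165.175.73.59 AND mask = 165.175.0.0
Yes, same subnet (165.175.0.0)


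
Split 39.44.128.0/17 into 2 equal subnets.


New prefix = 17 + 1 = 18
Each subnet has 16384 addresses
  39.44.128.0/18
  39.44.192.0/18
Subnets: 39.44.128.0/18, 39.44.192.0/18


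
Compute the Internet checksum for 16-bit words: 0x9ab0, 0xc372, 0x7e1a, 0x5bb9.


Sum all words (with carry folding):
+ 0x9ab0 = 0x9ab0
+ 0xc372 = 0x5e23
+ 0x7e1a = 0xdc3d
+ 0x5bb9 = 0x37f7
One's complement: ~0x37f7
Checksum = 0xc808


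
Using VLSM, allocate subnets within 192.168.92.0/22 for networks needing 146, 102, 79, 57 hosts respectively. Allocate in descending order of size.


146 hosts -> /24 (254 usable): 192.168.92.0/24
102 hosts -> /25 (126 usable): 192.168.93.0/25
79 hosts -> /25 (126 usable): 192.168.93.128/25
57 hosts -> /26 (62 usable): 192.168.94.0/26
Allocation: 192.168.92.0/24 (146 hosts, 254 usable); 192.168.93.0/25 (102 hosts, 126 usable); 192.168.93.128/25 (79 hosts, 126 usable); 192.168.94.0/26 (57 hosts, 62 usable)


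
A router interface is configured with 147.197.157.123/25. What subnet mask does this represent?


/25 means 25 network bits, 7 host bits
Binary: 11111111111111111111111110000000
Mask: 255.255.255.128


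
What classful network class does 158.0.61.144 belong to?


First octet: 158
Binary: 10011110
10xxxxxx -> Class B (128-191)
Class B, default mask 255.255.0.0 (/16)


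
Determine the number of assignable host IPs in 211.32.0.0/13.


Host bits = 32 - 13 = 19
Total addresses = 2^19 = 524288
Usable = total - 2 (network and broadcast)
Usable hosts: 524286


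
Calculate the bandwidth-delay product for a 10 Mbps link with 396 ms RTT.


BDP = bandwidth * RTT
= 10 Mbps * 396 ms
= 10 * 1e6 * 396 / 1000 bits
= 3960000 bits
= 495000 bytes
= 483.3984 KB
BDP = 3960000 bits (495000 bytes)


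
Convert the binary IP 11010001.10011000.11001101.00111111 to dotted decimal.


11010001 = 209
10011000 = 152
11001101 = 205
00111111 = 63
IP: 209.152.205.63


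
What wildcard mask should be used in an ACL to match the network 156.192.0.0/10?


Subnet mask: 255.192.0.0
Wildcard = 255.255.255.255 - subnet mask
255 - 255 = 0
255 - 192 = 63
255 - 0 = 255
255 - 0 = 255
Wildcard: 0.63.255.255


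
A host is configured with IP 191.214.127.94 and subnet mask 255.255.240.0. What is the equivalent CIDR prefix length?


Binary: 11111111.11111111.11110000.00000000
Count leading 1s
Prefix: /20


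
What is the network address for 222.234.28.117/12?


IP:   11011110.11101010.00011100.01110101
Mask: 11111111.11110000.00000000.00000000
AND operation:
Net:  11011110.11100000.00000000.00000000
Network: 222.224.0.0/12


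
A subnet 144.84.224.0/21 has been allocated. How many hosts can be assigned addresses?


Host bits = 32 - 21 = 11
Total addresses = 2^11 = 2048
Usable = total - 2 (network and broadcast)
Usable hosts: 2046


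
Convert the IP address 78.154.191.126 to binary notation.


78 = 01001110
154 = 10011010
191 = 10111111
126 = 01111110
Binary: 01001110.10011010.10111111.01111110


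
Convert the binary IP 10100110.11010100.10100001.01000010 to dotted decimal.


10100110 = 166
11010100 = 212
10100001 = 161
01000010 = 66
IP: 166.212.161.66


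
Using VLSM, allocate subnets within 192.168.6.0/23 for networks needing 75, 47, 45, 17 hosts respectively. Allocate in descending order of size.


75 hosts -> /25 (126 usable): 192.168.6.0/25
47 hosts -> /26 (62 usable): 192.168.6.128/26
45 hosts -> /26 (62 usable): 192.168.6.192/26
17 hosts -> /27 (30 usable): 192.168.7.0/27
Allocation: 192.168.6.0/25 (75 hosts, 126 usable); 192.168.6.128/26 (47 hosts, 62 usable); 192.168.6.192/26 (45 hosts, 62 usable); 192.168.7.0/27 (17 hosts, 30 usable)


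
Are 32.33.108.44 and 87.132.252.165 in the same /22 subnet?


Mask: 255.255.252.0
32.33.108.44 AND mask = 32.33.108.0
87.132.252.165 AND mask = 87.132.252.0
No, different subnets (32.33.108.0 vs 87.132.252.0)


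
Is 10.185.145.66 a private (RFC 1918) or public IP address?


RFC 1918 private ranges:
  10.0.0.0/8 (10.0.0.0 - 10.255.255.255)
  172.16.0.0/12 (172.16.0.0 - 172.31.255.255)
  192.168.0.0/16 (192.168.0.0 - 192.168.255.255)
Private (in 10.0.0.0/8)


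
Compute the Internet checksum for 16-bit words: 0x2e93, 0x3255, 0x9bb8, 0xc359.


Sum all words (with carry folding):
+ 0x2e93 = 0x2e93
+ 0x3255 = 0x60e8
+ 0x9bb8 = 0xfca0
+ 0xc359 = 0xbffa
One's complement: ~0xbffa
Checksum = 0x4005


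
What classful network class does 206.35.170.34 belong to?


First octet: 206
Binary: 11001110
110xxxxx -> Class C (192-223)
Class C, default mask 255.255.255.0 (/24)


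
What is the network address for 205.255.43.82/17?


IP:   11001101.11111111.00101011.01010010
Mask: 11111111.11111111.10000000.00000000
AND operation:
Net:  11001101.11111111.00000000.00000000
Network: 205.255.0.0/17


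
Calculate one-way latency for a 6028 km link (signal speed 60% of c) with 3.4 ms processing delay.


Speed = 0.6 * 3e5 km/s = 180000 km/s
Propagation delay = 6028 / 180000 = 0.0335 s = 33.4889 ms
Processing delay = 3.4 ms
Total one-way latency = 36.8889 ms


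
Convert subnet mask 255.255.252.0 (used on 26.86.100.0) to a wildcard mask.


Subnet mask: 255.255.252.0
Wildcard = 255.255.255.255 - subnet mask
255 - 255 = 0
255 - 255 = 0
255 - 252 = 3
255 - 0 = 255
Wildcard: 0.0.3.255


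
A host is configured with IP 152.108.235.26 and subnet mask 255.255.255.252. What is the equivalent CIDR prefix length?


Binary: 11111111.11111111.11111111.11111100
Count leading 1s
Prefix: /30


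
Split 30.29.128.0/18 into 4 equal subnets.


New prefix = 18 + 2 = 20
Each subnet has 4096 addresses
  30.29.128.0/20
  30.29.144.0/20
  30.29.160.0/20
  30.29.176.0/20
Subnets: 30.29.128.0/20, 30.29.144.0/20, 30.29.160.0/20, 30.29.176.0/20


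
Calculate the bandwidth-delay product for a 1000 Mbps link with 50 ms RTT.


BDP = bandwidth * RTT
= 1000 Mbps * 50 ms
= 1000 * 1e6 * 50 / 1000 bits
= 50000000 bits
= 6250000 bytes
= 6103.5156 KB
BDP = 50000000 bits (6250000 bytes)


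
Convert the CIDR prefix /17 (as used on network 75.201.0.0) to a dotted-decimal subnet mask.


/17 means 17 network bits, 15 host bits
Binary: 11111111111111111000000000000000
Mask: 255.255.128.0


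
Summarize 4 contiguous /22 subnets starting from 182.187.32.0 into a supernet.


Original prefix: /22
Number of subnets: 4 = 2^2
New prefix = 22 - 2 = 20
Supernet: 182.187.32.0/20


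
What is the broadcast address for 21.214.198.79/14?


Network: 21.212.0.0/14
Host bits = 18
Set all host bits to 1:
Broadcast: 21.215.255.255


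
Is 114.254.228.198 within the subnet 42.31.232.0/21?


Subnet network: 42.31.232.0
Test IP AND mask: 114.254.224.0
No, 114.254.228.198 is not in 42.31.232.0/21


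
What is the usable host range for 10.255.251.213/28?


Network: 10.255.251.208
Broadcast: 10.255.251.223
First usable = network + 1
Last usable = broadcast - 1
Range: 10.255.251.209 to 10.255.251.222


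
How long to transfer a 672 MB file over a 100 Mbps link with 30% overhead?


Effective throughput = 100 * (1 - 30/100) = 70 Mbps
File size in Mb = 672 * 8 = 5376 Mb
Time = 5376 / 70
Time = 76.8 seconds


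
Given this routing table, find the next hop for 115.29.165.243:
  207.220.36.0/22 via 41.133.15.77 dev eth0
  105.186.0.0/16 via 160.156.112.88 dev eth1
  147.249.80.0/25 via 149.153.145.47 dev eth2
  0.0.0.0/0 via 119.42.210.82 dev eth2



Longest prefix match for 115.29.165.243:
  /22 207.220.36.0: no
  /16 105.186.0.0: no
  /25 147.249.80.0: no
  /0 0.0.0.0: MATCH
Selected: next-hop 119.42.210.82 via eth2 (matched /0)


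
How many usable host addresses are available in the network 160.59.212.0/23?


Host bits = 32 - 23 = 9
Total addresses = 2^9 = 512
Usable = total - 2 (network and broadcast)
Usable hosts: 510


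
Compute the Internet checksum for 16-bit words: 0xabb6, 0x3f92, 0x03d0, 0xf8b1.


Sum all words (with carry folding):
+ 0xabb6 = 0xabb6
+ 0x3f92 = 0xeb48
+ 0x03d0 = 0xef18
+ 0xf8b1 = 0xe7ca
One's complement: ~0xe7ca
Checksum = 0x1835


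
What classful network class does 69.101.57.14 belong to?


First octet: 69
Binary: 01000101
0xxxxxxx -> Class A (1-126)
Class A, default mask 255.0.0.0 (/8)


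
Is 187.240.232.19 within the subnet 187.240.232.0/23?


Subnet network: 187.240.232.0
Test IP AND mask: 187.240.232.0
Yes, 187.240.232.19 is in 187.240.232.0/23


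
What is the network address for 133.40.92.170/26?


IP:   10000101.00101000.01011100.10101010
Mask: 11111111.11111111.11111111.11000000
AND operation:
Net:  10000101.00101000.01011100.10000000
Network: 133.40.92.128/26


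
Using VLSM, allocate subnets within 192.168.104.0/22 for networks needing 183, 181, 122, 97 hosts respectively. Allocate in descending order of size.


183 hosts -> /24 (254 usable): 192.168.104.0/24
181 hosts -> /24 (254 usable): 192.168.105.0/24
122 hosts -> /25 (126 usable): 192.168.106.0/25
97 hosts -> /25 (126 usable): 192.168.106.128/25
Allocation: 192.168.104.0/24 (183 hosts, 254 usable); 192.168.105.0/24 (181 hosts, 254 usable); 192.168.106.0/25 (122 hosts, 126 usable); 192.168.106.128/25 (97 hosts, 126 usable)


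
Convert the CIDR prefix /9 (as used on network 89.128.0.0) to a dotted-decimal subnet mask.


/9 means 9 network bits, 23 host bits
Binary: 11111111100000000000000000000000
Mask: 255.128.0.0


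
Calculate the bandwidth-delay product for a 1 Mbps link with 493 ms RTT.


BDP = bandwidth * RTT
= 1 Mbps * 493 ms
= 1 * 1e6 * 493 / 1000 bits
= 493000 bits
= 61625 bytes
= 60.1807 KB
BDP = 493000 bits (61625 bytes)


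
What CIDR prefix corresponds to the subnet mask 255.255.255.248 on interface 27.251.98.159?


Binary: 11111111.11111111.11111111.11111000
Count leading 1s
Prefix: /29


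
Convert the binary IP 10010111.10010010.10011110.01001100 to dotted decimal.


10010111 = 151
10010010 = 146
10011110 = 158
01001100 = 76
IP: 151.146.158.76


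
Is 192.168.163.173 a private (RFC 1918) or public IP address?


RFC 1918 private ranges:
  10.0.0.0/8 (10.0.0.0 - 10.255.255.255)
  172.16.0.0/12 (172.16.0.0 - 172.31.255.255)
  192.168.0.0/16 (192.168.0.0 - 192.168.255.255)
Private (in 192.168.0.0/16)


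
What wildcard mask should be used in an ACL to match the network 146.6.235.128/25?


Subnet mask: 255.255.255.128
Wildcard = 255.255.255.255 - subnet mask
255 - 255 = 0
255 - 255 = 0
255 - 255 = 0
255 - 128 = 127
Wildcard: 0.0.0.127


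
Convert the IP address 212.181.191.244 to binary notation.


212 = 11010100
181 = 10110101
191 = 10111111
244 = 11110100
Binary: 11010100.10110101.10111111.11110100


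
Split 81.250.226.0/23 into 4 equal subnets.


New prefix = 23 + 2 = 25
Each subnet has 128 addresses
  81.250.226.0/25
  81.250.226.128/25
  81.250.227.0/25
  81.250.227.128/25
Subnets: 81.250.226.0/25, 81.250.226.128/25, 81.250.227.0/25, 81.250.227.128/25


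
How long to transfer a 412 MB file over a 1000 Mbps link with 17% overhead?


Effective throughput = 1000 * (1 - 17/100) = 830 Mbps
File size in Mb = 412 * 8 = 3296 Mb
Time = 3296 / 830
Time = 3.9711 seconds


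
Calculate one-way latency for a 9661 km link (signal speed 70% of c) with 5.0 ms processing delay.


Speed = 0.7 * 3e5 km/s = 210000 km/s
Propagation delay = 9661 / 210000 = 0.046 s = 46.0048 ms
Processing delay = 5.0 ms
Total one-way latency = 51.0048 ms


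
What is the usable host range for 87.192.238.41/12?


Network: 87.192.0.0
Broadcast: 87.207.255.255
First usable = network + 1
Last usable = broadcast - 1
Range: 87.192.0.1 to 87.207.255.254


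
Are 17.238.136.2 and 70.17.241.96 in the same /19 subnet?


Mask: 255.255.224.0
17.238.136.2 AND mask = 17.238.128.0
70.17.241.96 AND mask = 70.17.224.0
No, different subnets (17.238.128.0 vs 70.17.224.0)


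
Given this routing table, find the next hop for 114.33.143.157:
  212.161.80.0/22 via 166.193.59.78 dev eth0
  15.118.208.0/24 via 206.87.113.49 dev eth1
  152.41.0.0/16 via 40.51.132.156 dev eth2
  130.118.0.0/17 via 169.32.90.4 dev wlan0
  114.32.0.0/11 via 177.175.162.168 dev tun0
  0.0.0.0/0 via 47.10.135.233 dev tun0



Longest prefix match for 114.33.143.157:
  /22 212.161.80.0: no
  /24 15.118.208.0: no
  /16 152.41.0.0: no
  /17 130.118.0.0: no
  /11 114.32.0.0: MATCH
  /0 0.0.0.0: MATCH
Selected: next-hop 177.175.162.168 via tun0 (matched /11)


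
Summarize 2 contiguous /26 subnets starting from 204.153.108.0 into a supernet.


Original prefix: /26
Number of subnets: 2 = 2^1
New prefix = 26 - 1 = 25
Supernet: 204.153.108.0/25


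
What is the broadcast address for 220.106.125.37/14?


Network: 220.104.0.0/14
Host bits = 18
Set all host bits to 1:
Broadcast: 220.107.255.255


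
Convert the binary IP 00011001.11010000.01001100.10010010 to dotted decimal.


00011001 = 25
11010000 = 208
01001100 = 76
10010010 = 146
IP: 25.208.76.146


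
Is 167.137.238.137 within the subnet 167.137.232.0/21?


Subnet network: 167.137.232.0
Test IP AND mask: 167.137.232.0
Yes, 167.137.238.137 is in 167.137.232.0/21


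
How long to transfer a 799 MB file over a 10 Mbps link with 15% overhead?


Effective throughput = 10 * (1 - 15/100) = 8.5 Mbps
File size in Mb = 799 * 8 = 6392 Mb
Time = 6392 / 8.5
Time = 752 seconds


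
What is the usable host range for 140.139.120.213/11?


Network: 140.128.0.0
Broadcast: 140.159.255.255
First usable = network + 1
Last usable = broadcast - 1
Range: 140.128.0.1 to 140.159.255.254


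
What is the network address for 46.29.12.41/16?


IP:   00101110.00011101.00001100.00101001
Mask: 11111111.11111111.00000000.00000000
AND operation:
Net:  00101110.00011101.00000000.00000000
Network: 46.29.0.0/16


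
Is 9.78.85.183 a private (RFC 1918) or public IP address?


RFC 1918 private ranges:
  10.0.0.0/8 (10.0.0.0 - 10.255.255.255)
  172.16.0.0/12 (172.16.0.0 - 172.31.255.255)
  192.168.0.0/16 (192.168.0.0 - 192.168.255.255)
Public (not in any RFC 1918 range)


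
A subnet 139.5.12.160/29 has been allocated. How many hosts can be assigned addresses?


Host bits = 32 - 29 = 3
Total addresses = 2^3 = 8
Usable = total - 2 (network and broadcast)
Usable hosts: 6


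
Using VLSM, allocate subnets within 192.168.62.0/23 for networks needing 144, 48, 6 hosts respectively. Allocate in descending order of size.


144 hosts -> /24 (254 usable): 192.168.62.0/24
48 hosts -> /26 (62 usable): 192.168.63.0/26
6 hosts -> /29 (6 usable): 192.168.63.64/29
Allocation: 192.168.62.0/24 (144 hosts, 254 usable); 192.168.63.0/26 (48 hosts, 62 usable); 192.168.63.64/29 (6 hosts, 6 usable)


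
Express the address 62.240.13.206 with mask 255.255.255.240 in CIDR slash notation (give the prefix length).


Binary: 11111111.11111111.11111111.11110000
Count leading 1s
Prefix: /28


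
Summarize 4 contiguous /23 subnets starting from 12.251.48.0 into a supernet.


Original prefix: /23
Number of subnets: 4 = 2^2
New prefix = 23 - 2 = 21
Supernet: 12.251.48.0/21


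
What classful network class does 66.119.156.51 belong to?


First octet: 66
Binary: 01000010
0xxxxxxx -> Class A (1-126)
Class A, default mask 255.0.0.0 (/8)


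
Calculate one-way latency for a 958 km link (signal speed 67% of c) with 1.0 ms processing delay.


Speed = 0.67 * 3e5 km/s = 201000 km/s
Propagation delay = 958 / 201000 = 0.0048 s = 4.7662 ms
Processing delay = 1.0 ms
Total one-way latency = 5.7662 ms


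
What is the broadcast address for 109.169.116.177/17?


Network: 109.169.0.0/17
Host bits = 15
Set all host bits to 1:
Broadcast: 109.169.127.255


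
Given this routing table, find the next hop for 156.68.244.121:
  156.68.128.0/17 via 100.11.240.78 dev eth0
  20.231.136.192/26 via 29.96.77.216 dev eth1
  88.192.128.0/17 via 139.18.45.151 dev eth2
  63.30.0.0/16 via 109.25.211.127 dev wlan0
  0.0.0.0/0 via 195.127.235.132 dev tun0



Longest prefix match for 156.68.244.121:
  /17 156.68.128.0: MATCH
  /26 20.231.136.192: no
  /17 88.192.128.0: no
  /16 63.30.0.0: no
  /0 0.0.0.0: MATCH
Selected: next-hop 100.11.240.78 via eth0 (matched /17)


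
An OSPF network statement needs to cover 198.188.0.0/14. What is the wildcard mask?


Subnet mask: 255.252.0.0
Wildcard = 255.255.255.255 - subnet mask
255 - 255 = 0
255 - 252 = 3
255 - 0 = 255
255 - 0 = 255
Wildcard: 0.3.255.255


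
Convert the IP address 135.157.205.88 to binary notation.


135 = 10000111
157 = 10011101
205 = 11001101
88 = 01011000
Binary: 10000111.10011101.11001101.01011000


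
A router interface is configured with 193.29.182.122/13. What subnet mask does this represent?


/13 means 13 network bits, 19 host bits
Binary: 11111111111110000000000000000000
Mask: 255.248.0.0


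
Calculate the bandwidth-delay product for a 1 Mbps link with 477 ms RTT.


BDP = bandwidth * RTT
= 1 Mbps * 477 ms
= 1 * 1e6 * 477 / 1000 bits
= 477000 bits
= 59625 bytes
= 58.2275 KB
BDP = 477000 bits (59625 bytes)


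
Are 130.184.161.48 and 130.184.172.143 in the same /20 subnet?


Mask: 255.255.240.0
130.184.161.48 AND mask = 130.184.160.0
130.184.172.143 AND mask = 130.184.160.0
Yes, same subnet (130.184.160.0)


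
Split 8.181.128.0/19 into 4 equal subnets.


New prefix = 19 + 2 = 21
Each subnet has 2048 addresses
  8.181.128.0/21
  8.181.136.0/21
  8.181.144.0/21
  8.181.152.0/21
Subnets: 8.181.128.0/21, 8.181.136.0/21, 8.181.144.0/21, 8.181.152.0/21


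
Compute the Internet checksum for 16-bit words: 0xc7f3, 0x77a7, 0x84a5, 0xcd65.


Sum all words (with carry folding):
+ 0xc7f3 = 0xc7f3
+ 0x77a7 = 0x3f9b
+ 0x84a5 = 0xc440
+ 0xcd65 = 0x91a6
One's complement: ~0x91a6
Checksum = 0x6e59


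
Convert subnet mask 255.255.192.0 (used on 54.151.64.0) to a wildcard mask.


Subnet mask: 255.255.192.0
Wildcard = 255.255.255.255 - subnet mask
255 - 255 = 0
255 - 255 = 0
255 - 192 = 63
255 - 0 = 255
Wildcard: 0.0.63.255


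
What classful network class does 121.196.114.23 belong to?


First octet: 121
Binary: 01111001
0xxxxxxx -> Class A (1-126)
Class A, default mask 255.0.0.0 (/8)


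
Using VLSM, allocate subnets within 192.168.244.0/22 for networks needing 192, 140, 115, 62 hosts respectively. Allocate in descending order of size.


192 hosts -> /24 (254 usable): 192.168.244.0/24
140 hosts -> /24 (254 usable): 192.168.245.0/24
115 hosts -> /25 (126 usable): 192.168.246.0/25
62 hosts -> /26 (62 usable): 192.168.246.128/26
Allocation: 192.168.244.0/24 (192 hosts, 254 usable); 192.168.245.0/24 (140 hosts, 254 usable); 192.168.246.0/25 (115 hosts, 126 usable); 192.168.246.128/26 (62 hosts, 62 usable)


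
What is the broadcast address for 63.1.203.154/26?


Network: 63.1.203.128/26
Host bits = 6
Set all host bits to 1:
Broadcast: 63.1.203.191


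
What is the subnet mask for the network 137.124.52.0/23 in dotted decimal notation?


/23 means 23 network bits, 9 host bits
Binary: 11111111111111111111111000000000
Mask: 255.255.254.0


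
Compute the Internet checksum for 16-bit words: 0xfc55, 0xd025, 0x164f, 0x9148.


Sum all words (with carry folding):
+ 0xfc55 = 0xfc55
+ 0xd025 = 0xcc7b
+ 0x164f = 0xe2ca
+ 0x9148 = 0x7413
One's complement: ~0x7413
Checksum = 0x8bec


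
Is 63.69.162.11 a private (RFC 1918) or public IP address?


RFC 1918 private ranges:
  10.0.0.0/8 (10.0.0.0 - 10.255.255.255)
  172.16.0.0/12 (172.16.0.0 - 172.31.255.255)
  192.168.0.0/16 (192.168.0.0 - 192.168.255.255)
Public (not in any RFC 1918 range)


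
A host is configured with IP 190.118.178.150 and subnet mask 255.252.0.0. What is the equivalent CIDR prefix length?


Binary: 11111111.11111100.00000000.00000000
Count leading 1s
Prefix: /14


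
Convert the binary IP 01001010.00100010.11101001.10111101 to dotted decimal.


01001010 = 74
00100010 = 34
11101001 = 233
10111101 = 189
IP: 74.34.233.189


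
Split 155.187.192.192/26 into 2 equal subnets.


New prefix = 26 + 1 = 27
Each subnet has 32 addresses
  155.187.192.192/27
  155.187.192.224/27
Subnets: 155.187.192.192/27, 155.187.192.224/27


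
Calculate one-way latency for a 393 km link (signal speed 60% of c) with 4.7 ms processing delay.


Speed = 0.6 * 3e5 km/s = 180000 km/s
Propagation delay = 393 / 180000 = 0.0022 s = 2.1833 ms
Processing delay = 4.7 ms
Total one-way latency = 6.8833 ms


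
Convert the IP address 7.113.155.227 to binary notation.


7 = 00000111
113 = 01110001
155 = 10011011
227 = 11100011
Binary: 00000111.01110001.10011011.11100011


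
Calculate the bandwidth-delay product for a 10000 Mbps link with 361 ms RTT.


BDP = bandwidth * RTT
= 10000 Mbps * 361 ms
= 10000 * 1e6 * 361 / 1000 bits
= 3610000000 bits
= 451250000 bytes
= 440673.8281 KB
BDP = 3610000000 bits (451250000 bytes)


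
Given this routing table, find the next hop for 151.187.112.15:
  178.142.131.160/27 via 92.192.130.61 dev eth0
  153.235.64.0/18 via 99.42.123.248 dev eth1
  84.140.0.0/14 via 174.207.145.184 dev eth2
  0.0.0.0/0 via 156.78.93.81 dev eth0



Longest prefix match for 151.187.112.15:
  /27 178.142.131.160: no
  /18 153.235.64.0: no
  /14 84.140.0.0: no
  /0 0.0.0.0: MATCH
Selected: next-hop 156.78.93.81 via eth0 (matched /0)


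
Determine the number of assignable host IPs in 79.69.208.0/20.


Host bits = 32 - 20 = 12
Total addresses = 2^12 = 4096
Usable = total - 2 (network and broadcast)
Usable hosts: 4094


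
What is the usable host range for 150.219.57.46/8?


Network: 150.0.0.0
Broadcast: 150.255.255.255
First usable = network + 1
Last usable = broadcast - 1
Range: 150.0.0.1 to 150.255.255.254


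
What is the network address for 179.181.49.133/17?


IP:   10110011.10110101.00110001.10000101
Mask: 11111111.11111111.10000000.00000000
AND operation:
Net:  10110011.10110101.00000000.00000000
Network: 179.181.0.0/17


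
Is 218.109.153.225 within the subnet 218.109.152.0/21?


Subnet network: 218.109.152.0
Test IP AND mask: 218.109.152.0
Yes, 218.109.153.225 is in 218.109.152.0/21


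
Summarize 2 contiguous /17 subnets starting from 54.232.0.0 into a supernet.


Original prefix: /17
Number of subnets: 2 = 2^1
New prefix = 17 - 1 = 16
Supernet: 54.232.0.0/16


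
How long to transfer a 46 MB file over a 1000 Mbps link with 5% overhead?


Effective throughput = 1000 * (1 - 5/100) = 950 Mbps
File size in Mb = 46 * 8 = 368 Mb
Time = 368 / 950
Time = 0.3874 seconds


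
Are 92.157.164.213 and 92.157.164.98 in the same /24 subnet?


Mask: 255.255.255.0
92.157.164.213 AND mask = 92.157.164.0
92.157.164.98 AND mask = 92.157.164.0
Yes, same subnet (92.157.164.0)


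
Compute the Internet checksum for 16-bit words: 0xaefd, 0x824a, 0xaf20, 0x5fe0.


Sum all words (with carry folding):
+ 0xaefd = 0xaefd
+ 0x824a = 0x3148
+ 0xaf20 = 0xe068
+ 0x5fe0 = 0x4049
One's complement: ~0x4049
Checksum = 0xbfb6


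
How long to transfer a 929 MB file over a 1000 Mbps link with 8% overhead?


Effective throughput = 1000 * (1 - 8/100) = 920 Mbps
File size in Mb = 929 * 8 = 7432 Mb
Time = 7432 / 920
Time = 8.0783 seconds


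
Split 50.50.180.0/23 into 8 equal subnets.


New prefix = 23 + 3 = 26
Each subnet has 64 addresses
  50.50.180.0/26
  50.50.180.64/26
  50.50.180.128/26
  50.50.180.192/26
  50.50.181.0/26
  50.50.181.64/26
  50.50.181.128/26
  50.50.181.192/26
Subnets: 50.50.180.0/26, 50.50.180.64/26, 50.50.180.128/26, 50.50.180.192/26, 50.50.181.0/26, 50.50.181.64/26, 50.50.181.128/26, 50.50.181.192/26


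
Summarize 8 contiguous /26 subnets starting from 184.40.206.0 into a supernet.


Original prefix: /26
Number of subnets: 8 = 2^3
New prefix = 26 - 3 = 23
Supernet: 184.40.206.0/23


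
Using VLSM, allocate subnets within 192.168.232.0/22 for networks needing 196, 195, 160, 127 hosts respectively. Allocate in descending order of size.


196 hosts -> /24 (254 usable): 192.168.232.0/24
195 hosts -> /24 (254 usable): 192.168.233.0/24
160 hosts -> /24 (254 usable): 192.168.234.0/24
127 hosts -> /24 (254 usable): 192.168.235.0/24
Allocation: 192.168.232.0/24 (196 hosts, 254 usable); 192.168.233.0/24 (195 hosts, 254 usable); 192.168.234.0/24 (160 hosts, 254 usable); 192.168.235.0/24 (127 hosts, 254 usable)


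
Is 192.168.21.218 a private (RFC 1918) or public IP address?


RFC 1918 private ranges:
  10.0.0.0/8 (10.0.0.0 - 10.255.255.255)
  172.16.0.0/12 (172.16.0.0 - 172.31.255.255)
  192.168.0.0/16 (192.168.0.0 - 192.168.255.255)
Private (in 192.168.0.0/16)


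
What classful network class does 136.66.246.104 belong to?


First octet: 136
Binary: 10001000
10xxxxxx -> Class B (128-191)
Class B, default mask 255.255.0.0 (/16)


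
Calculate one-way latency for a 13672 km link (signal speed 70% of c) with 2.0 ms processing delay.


Speed = 0.7 * 3e5 km/s = 210000 km/s
Propagation delay = 13672 / 210000 = 0.0651 s = 65.1048 ms
Processing delay = 2.0 ms
Total one-way latency = 67.1048 ms


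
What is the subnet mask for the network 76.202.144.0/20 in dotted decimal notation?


/20 means 20 network bits, 12 host bits
Binary: 11111111111111111111000000000000
Mask: 255.255.240.0


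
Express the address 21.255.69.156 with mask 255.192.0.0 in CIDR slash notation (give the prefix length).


Binary: 11111111.11000000.00000000.00000000
Count leading 1s
Prefix: /10


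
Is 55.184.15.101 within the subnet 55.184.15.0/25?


Subnet network: 55.184.15.0
Test IP AND mask: 55.184.15.0
Yes, 55.184.15.101 is in 55.184.15.0/25


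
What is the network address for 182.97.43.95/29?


IP:   10110110.01100001.00101011.01011111
Mask: 11111111.11111111.11111111.11111000
AND operation:
Net:  10110110.01100001.00101011.01011000
Network: 182.97.43.88/29


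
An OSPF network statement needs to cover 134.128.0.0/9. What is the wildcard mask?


Subnet mask: 255.128.0.0
Wildcard = 255.255.255.255 - subnet mask
255 - 255 = 0
255 - 128 = 127
255 - 0 = 255
255 - 0 = 255
Wildcard: 0.127.255.255


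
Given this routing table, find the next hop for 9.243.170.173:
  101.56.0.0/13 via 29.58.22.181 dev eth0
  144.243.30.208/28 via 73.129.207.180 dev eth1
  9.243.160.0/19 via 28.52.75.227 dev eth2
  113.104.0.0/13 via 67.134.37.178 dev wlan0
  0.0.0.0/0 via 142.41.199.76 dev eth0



Longest prefix match for 9.243.170.173:
  /13 101.56.0.0: no
  /28 144.243.30.208: no
  /19 9.243.160.0: MATCH
  /13 113.104.0.0: no
  /0 0.0.0.0: MATCH
Selected: next-hop 28.52.75.227 via eth2 (matched /19)


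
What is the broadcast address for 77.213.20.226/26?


Network: 77.213.20.192/26
Host bits = 6
Set all host bits to 1:
Broadcast: 77.213.20.255


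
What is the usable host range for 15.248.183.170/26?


Network: 15.248.183.128
Broadcast: 15.248.183.191
First usable = network + 1
Last usable = broadcast - 1
Range: 15.248.183.129 to 15.248.183.190


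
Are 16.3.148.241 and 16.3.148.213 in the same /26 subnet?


Mask: 255.255.255.192
16.3.148.241 AND mask = 16.3.148.192
16.3.148.213 AND mask = 16.3.148.192
Yes, same subnet (16.3.148.192)


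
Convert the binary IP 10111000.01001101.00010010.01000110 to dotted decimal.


10111000 = 184
01001101 = 77
00010010 = 18
01000110 = 70
IP: 184.77.18.70


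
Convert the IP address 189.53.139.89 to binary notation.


189 = 10111101
53 = 00110101
139 = 10001011
89 = 01011001
Binary: 10111101.00110101.10001011.01011001


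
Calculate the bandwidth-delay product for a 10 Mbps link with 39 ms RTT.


BDP = bandwidth * RTT
= 10 Mbps * 39 ms
= 10 * 1e6 * 39 / 1000 bits
= 390000 bits
= 48750 bytes
= 47.6074 KB
BDP = 390000 bits (48750 bytes)


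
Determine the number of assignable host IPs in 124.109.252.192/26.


Host bits = 32 - 26 = 6
Total addresses = 2^6 = 64
Usable = total - 2 (network and broadcast)
Usable hosts: 62


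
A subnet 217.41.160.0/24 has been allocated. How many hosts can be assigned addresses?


Host bits = 32 - 24 = 8
Total addresses = 2^8 = 256
Usable = total - 2 (network and broadcast)
Usable hosts: 254


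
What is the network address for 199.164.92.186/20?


IP:   11000111.10100100.01011100.10111010
Mask: 11111111.11111111.11110000.00000000
AND operation:
Net:  11000111.10100100.01010000.00000000
Network: 199.164.80.0/20
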